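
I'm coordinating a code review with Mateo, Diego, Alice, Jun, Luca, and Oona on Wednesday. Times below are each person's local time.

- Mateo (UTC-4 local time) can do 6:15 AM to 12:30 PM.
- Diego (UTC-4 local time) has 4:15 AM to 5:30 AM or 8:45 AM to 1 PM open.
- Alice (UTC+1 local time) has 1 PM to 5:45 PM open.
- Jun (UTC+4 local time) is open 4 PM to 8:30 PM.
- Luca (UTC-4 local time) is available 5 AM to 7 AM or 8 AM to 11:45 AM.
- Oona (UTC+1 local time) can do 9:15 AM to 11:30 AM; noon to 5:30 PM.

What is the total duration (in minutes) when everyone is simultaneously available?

Mateo in UTC: 10:15-16:30 (add 4h to convert from UTC-4).
Diego in UTC: 08:15-09:30, 12:45-17:00 (add 4h to convert from UTC-4).
Alice in UTC: 12:00-16:45 (subtract 1h to convert from UTC+1).
Jun in UTC: 12:00-16:30 (subtract 4h to convert from UTC+4).
Luca in UTC: 09:00-11:00, 12:00-15:45 (add 4h to convert from UTC-4).
Oona in UTC: 08:15-10:30, 11:00-16:30 (subtract 1h to convert from UTC+1).
Mateo ∩ Diego: 12:45-16:30.
Mateo ∩ Diego ∩ Alice: 12:45-16:30.
Mateo ∩ Diego ∩ Alice ∩ Jun: 12:45-16:30.
Mateo ∩ Diego ∩ Alice ∩ Jun ∩ Luca: 12:45-15:45.
Mateo ∩ Diego ∩ Alice ∩ Jun ∩ Luca ∩ Oona: 12:45-15:45.
That's a single block of 180 minutes.

180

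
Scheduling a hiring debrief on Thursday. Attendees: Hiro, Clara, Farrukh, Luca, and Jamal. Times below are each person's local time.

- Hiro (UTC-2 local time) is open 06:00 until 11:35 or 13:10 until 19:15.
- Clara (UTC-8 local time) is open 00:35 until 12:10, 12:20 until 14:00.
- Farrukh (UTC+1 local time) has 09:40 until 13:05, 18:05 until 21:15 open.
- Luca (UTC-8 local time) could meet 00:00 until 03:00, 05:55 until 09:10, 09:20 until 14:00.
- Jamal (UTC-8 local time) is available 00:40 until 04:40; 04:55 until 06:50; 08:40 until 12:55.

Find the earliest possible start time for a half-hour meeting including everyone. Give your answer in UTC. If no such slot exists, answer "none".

08:40

Hiro in UTC: 08:00-13:35, 15:10-21:15 (add 2h to convert from UTC-2).
Clara in UTC: 08:35-20:10, 20:20-22:00 (add 8h to convert from UTC-8).
Farrukh in UTC: 08:40-12:05, 17:05-20:15 (subtract 1h to convert from UTC+1).
Luca in UTC: 08:00-11:00, 13:55-17:10, 17:20-22:00 (add 8h to convert from UTC-8).
Jamal in UTC: 08:40-12:40, 12:55-14:50, 16:40-20:55 (add 8h to convert from UTC-8).
Hiro ∩ Clara: 08:35-13:35, 15:10-20:10, 20:20-21:15.
Hiro ∩ Clara ∩ Farrukh: 08:40-12:05, 17:05-20:10.
Hiro ∩ Clara ∩ Farrukh ∩ Luca: 08:40-11:00, 17:05-17:10, 17:20-20:10.
Hiro ∩ Clara ∩ Farrukh ∩ Luca ∩ Jamal: 08:40-11:00, 17:05-17:10, 17:20-20:10.
The first common window of at least 30 minutes is 08:40-11:00, so the earliest start is 08:40.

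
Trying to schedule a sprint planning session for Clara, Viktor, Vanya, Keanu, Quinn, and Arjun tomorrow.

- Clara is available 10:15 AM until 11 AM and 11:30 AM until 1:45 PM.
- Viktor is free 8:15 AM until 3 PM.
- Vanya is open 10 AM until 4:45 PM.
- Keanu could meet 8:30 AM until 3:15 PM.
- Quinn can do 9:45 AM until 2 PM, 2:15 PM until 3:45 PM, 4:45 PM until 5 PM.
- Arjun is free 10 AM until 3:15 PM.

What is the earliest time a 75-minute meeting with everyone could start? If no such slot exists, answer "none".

Clara ∩ Viktor: 10:15-11:00, 11:30-13:45.
Clara ∩ Viktor ∩ Vanya: 10:15-11:00, 11:30-13:45.
Clara ∩ Viktor ∩ Vanya ∩ Keanu: 10:15-11:00, 11:30-13:45.
Clara ∩ Viktor ∩ Vanya ∩ Keanu ∩ Quinn: 10:15-11:00, 11:30-13:45.
Clara ∩ Viktor ∩ Vanya ∩ Keanu ∩ Quinn ∩ Arjun: 10:15-11:00, 11:30-13:45.
The first common window of at least 75 minutes is 11:30-13:45, so the earliest start is 11:30.

11:30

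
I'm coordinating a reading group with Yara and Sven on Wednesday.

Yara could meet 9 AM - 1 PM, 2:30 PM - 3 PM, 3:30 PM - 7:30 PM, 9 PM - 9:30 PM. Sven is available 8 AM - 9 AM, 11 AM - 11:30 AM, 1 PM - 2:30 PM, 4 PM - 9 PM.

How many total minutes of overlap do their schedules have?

Yara ∩ Sven: 11:00-11:30, 16:00-19:30.
So the common availability across everyone is 11:00-11:30, 16:00-19:30.
Summing the common windows: 30 + 210 = 240 minutes.

240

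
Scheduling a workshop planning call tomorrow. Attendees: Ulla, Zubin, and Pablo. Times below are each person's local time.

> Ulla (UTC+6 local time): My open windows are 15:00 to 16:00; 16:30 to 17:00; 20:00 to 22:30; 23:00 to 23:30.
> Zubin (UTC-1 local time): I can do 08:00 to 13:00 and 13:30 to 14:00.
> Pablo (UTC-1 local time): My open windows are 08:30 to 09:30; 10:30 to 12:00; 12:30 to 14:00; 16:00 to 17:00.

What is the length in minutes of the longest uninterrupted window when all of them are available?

30

Ulla in UTC: 09:00-10:00, 10:30-11:00, 14:00-16:30, 17:00-17:30 (subtract 6h to convert from UTC+6).
Zubin in UTC: 09:00-14:00, 14:30-15:00 (add 1h to convert from UTC-1).
Pablo in UTC: 09:30-10:30, 11:30-13:00, 13:30-15:00, 17:00-18:00 (add 1h to convert from UTC-1).
Ulla ∩ Zubin: 09:00-10:00, 10:30-11:00, 14:30-15:00.
Ulla ∩ Zubin ∩ Pablo: 09:30-10:00, 14:30-15:00.
So the common availability across everyone is 09:30-10:00, 14:30-15:00.
The longest is 09:30-10:00 at 30 minutes.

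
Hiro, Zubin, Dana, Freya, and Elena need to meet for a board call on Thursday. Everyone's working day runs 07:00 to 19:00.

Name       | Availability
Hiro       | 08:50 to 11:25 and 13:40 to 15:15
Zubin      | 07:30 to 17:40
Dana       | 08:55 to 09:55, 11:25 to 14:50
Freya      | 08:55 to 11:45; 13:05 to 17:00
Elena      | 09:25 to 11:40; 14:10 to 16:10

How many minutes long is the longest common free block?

40

Hiro ∩ Zubin: 08:50-11:25, 13:40-15:15.
Hiro ∩ Zubin ∩ Dana: 08:55-09:55, 13:40-14:50.
Hiro ∩ Zubin ∩ Dana ∩ Freya: 08:55-09:55, 13:40-14:50.
Hiro ∩ Zubin ∩ Dana ∩ Freya ∩ Elena: 09:25-09:55, 14:10-14:50.
The longest is 14:10-14:50 at 40 minutes.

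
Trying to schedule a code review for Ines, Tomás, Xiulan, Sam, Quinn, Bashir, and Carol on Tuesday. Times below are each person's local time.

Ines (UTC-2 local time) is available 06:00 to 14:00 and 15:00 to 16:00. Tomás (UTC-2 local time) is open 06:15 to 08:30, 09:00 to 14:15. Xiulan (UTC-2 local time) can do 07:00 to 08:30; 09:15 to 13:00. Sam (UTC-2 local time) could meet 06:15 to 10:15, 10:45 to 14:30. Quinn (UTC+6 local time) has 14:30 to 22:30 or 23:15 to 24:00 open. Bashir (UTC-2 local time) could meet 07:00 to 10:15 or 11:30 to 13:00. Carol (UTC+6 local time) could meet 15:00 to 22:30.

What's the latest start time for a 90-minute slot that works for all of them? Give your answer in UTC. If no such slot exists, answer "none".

13:30

Ines in UTC: 08:00-16:00, 17:00-18:00 (add 2h to convert from UTC-2).
Tomás in UTC: 08:15-10:30, 11:00-16:15 (add 2h to convert from UTC-2).
Xiulan in UTC: 09:00-10:30, 11:15-15:00 (add 2h to convert from UTC-2).
Sam in UTC: 08:15-12:15, 12:45-16:30 (add 2h to convert from UTC-2).
Quinn in UTC: 08:30-16:30, 17:15-18:00 (subtract 6h to convert from UTC+6).
Bashir in UTC: 09:00-12:15, 13:30-15:00 (add 2h to convert from UTC-2).
Carol in UTC: 09:00-16:30 (subtract 6h to convert from UTC+6).
Ines ∩ Tomás: 08:15-10:30, 11:00-16:00.
Ines ∩ Tomás ∩ Xiulan: 09:00-10:30, 11:15-15:00.
Ines ∩ Tomás ∩ Xiulan ∩ Sam: 09:00-10:30, 11:15-12:15, 12:45-15:00.
Ines ∩ Tomás ∩ Xiulan ∩ Sam ∩ Quinn: 09:00-10:30, 11:15-12:15, 12:45-15:00.
Ines ∩ Tomás ∩ Xiulan ∩ Sam ∩ Quinn ∩ Bashir: 09:00-10:30, 11:15-12:15, 13:30-15:00.
Ines ∩ Tomás ∩ Xiulan ∩ Sam ∩ Quinn ∩ Bashir ∩ Carol: 09:00-10:30, 11:15-12:15, 13:30-15:00.
The last common window of at least 90 minutes is 13:30-15:00; a 90-minute meeting can start as late as 13:30 and still end by 15:00.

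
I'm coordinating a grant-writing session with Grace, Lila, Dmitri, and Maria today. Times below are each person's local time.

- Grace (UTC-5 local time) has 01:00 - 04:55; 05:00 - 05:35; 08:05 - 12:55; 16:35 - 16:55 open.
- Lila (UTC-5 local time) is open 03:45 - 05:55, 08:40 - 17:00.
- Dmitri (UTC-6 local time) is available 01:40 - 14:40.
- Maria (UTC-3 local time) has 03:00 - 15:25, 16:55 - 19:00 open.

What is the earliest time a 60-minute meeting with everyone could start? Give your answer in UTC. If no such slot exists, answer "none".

Grace in UTC: 06:00-09:55, 10:00-10:35, 13:05-17:55, 21:35-21:55 (add 5h to convert from UTC-5).
Lila in UTC: 08:45-10:55, 13:40-22:00 (add 5h to convert from UTC-5).
Dmitri in UTC: 07:40-20:40 (add 6h to convert from UTC-6).
Maria in UTC: 06:00-18:25, 19:55-22:00 (add 3h to convert from UTC-3).
Grace ∩ Lila: 08:45-09:55, 10:00-10:35, 13:40-17:55, 21:35-21:55.
Grace ∩ Lila ∩ Dmitri: 08:45-09:55, 10:00-10:35, 13:40-17:55.
Grace ∩ Lila ∩ Dmitri ∩ Maria: 08:45-09:55, 10:00-10:35, 13:40-17:55.
The first common window of at least 60 minutes is 08:45-09:55, so the earliest start is 08:45.

08:45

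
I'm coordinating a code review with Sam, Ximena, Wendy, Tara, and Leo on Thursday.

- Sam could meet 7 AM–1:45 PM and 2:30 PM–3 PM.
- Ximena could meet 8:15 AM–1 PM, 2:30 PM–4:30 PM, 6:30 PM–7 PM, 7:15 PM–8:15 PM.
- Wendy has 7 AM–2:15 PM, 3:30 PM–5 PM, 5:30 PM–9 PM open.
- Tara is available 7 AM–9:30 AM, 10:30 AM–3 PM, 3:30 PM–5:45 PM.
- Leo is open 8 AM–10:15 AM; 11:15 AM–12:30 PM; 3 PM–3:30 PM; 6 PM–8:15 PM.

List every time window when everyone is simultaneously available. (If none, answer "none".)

08:15-09:30, 11:15-12:30

Sam ∩ Ximena: 08:15-13:00, 14:30-15:00.
Sam ∩ Ximena ∩ Wendy: 08:15-13:00.
Sam ∩ Ximena ∩ Wendy ∩ Tara: 08:15-09:30, 10:30-13:00.
Sam ∩ Ximena ∩ Wendy ∩ Tara ∩ Leo: 08:15-09:30, 11:15-12:30.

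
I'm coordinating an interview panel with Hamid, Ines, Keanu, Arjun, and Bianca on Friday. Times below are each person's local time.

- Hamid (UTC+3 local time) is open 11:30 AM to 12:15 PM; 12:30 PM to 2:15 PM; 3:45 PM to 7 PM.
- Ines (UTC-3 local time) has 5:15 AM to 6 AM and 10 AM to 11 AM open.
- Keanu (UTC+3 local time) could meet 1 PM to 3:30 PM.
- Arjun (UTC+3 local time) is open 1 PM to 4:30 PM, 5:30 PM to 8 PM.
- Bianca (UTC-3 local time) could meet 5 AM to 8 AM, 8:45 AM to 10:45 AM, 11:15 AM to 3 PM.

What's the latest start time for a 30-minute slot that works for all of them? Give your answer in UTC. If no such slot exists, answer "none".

Hamid in UTC: 08:30-09:15, 09:30-11:15, 12:45-16:00 (subtract 3h to convert from UTC+3).
Ines in UTC: 08:15-09:00, 13:00-14:00 (add 3h to convert from UTC-3).
Keanu in UTC: 10:00-12:30 (subtract 3h to convert from UTC+3).
Arjun in UTC: 10:00-13:30, 14:30-17:00 (subtract 3h to convert from UTC+3).
Bianca in UTC: 08:00-11:00, 11:45-13:45, 14:15-18:00 (add 3h to convert from UTC-3).
Hamid ∩ Ines: 08:30-09:00, 13:00-14:00.
Hamid ∩ Ines ∩ Keanu: ∅.
Hamid ∩ Ines ∩ Keanu ∩ Arjun: ∅.
Hamid ∩ Ines ∩ Keanu ∩ Arjun ∩ Bianca: ∅.
There is no time when everyone is free.
No common window is at least 30 minutes long.

none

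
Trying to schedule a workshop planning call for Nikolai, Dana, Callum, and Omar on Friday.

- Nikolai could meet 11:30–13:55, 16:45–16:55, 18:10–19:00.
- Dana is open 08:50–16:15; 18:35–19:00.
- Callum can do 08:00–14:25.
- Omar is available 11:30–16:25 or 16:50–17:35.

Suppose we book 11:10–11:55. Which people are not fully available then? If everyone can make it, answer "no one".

Nikolai, Omar

Nikolai: not fully free for 11:10-11:55. Dana: free for 11:10-11:55. Callum: free for 11:10-11:55. Omar: not fully free for 11:10-11:55.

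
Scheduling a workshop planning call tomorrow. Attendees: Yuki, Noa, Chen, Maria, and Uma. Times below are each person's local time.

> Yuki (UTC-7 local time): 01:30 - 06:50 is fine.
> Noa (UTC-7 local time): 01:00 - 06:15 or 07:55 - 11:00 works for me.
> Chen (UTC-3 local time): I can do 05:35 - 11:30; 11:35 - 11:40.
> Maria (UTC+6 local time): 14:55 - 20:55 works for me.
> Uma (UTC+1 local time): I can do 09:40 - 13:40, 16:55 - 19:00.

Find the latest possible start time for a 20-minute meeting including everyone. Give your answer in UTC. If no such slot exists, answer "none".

Yuki in UTC: 08:30-13:50 (add 7h to convert from UTC-7).
Noa in UTC: 08:00-13:15, 14:55-18:00 (add 7h to convert from UTC-7).
Chen in UTC: 08:35-14:30, 14:35-14:40 (add 3h to convert from UTC-3).
Maria in UTC: 08:55-14:55 (subtract 6h to convert from UTC+6).
Uma in UTC: 08:40-12:40, 15:55-18:00 (subtract 1h to convert from UTC+1).
Yuki ∩ Noa: 08:30-13:15.
Yuki ∩ Noa ∩ Chen: 08:35-13:15.
Yuki ∩ Noa ∩ Chen ∩ Maria: 08:55-13:15.
Yuki ∩ Noa ∩ Chen ∩ Maria ∩ Uma: 08:55-12:40.
Those are the intersection windows.
The last common window of at least 20 minutes is 08:55-12:40; a 20-minute meeting can start as late as 12:20 and still end by 12:40.

12:20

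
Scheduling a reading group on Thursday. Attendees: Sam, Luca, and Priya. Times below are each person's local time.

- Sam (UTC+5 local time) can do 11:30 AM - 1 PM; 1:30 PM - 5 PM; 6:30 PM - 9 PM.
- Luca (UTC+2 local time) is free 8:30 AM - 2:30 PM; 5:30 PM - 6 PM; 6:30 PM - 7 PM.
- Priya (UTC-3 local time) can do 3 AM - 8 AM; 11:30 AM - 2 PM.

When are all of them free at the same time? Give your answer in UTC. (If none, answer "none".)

Sam in UTC: 06:30-08:00, 08:30-12:00, 13:30-16:00 (subtract 5h to convert from UTC+5).
Luca in UTC: 06:30-12:30, 15:30-16:00, 16:30-17:00 (subtract 2h to convert from UTC+2).
Priya in UTC: 06:00-11:00, 14:30-17:00 (add 3h to convert from UTC-3).
Sam ∩ Luca: 06:30-08:00, 08:30-12:00, 15:30-16:00.
Sam ∩ Luca ∩ Priya: 06:30-08:00, 08:30-11:00, 15:30-16:00.
So the common availability across everyone is 06:30-08:00, 08:30-11:00, 15:30-16:00.

06:30-08:00, 08:30-11:00, 15:30-16:00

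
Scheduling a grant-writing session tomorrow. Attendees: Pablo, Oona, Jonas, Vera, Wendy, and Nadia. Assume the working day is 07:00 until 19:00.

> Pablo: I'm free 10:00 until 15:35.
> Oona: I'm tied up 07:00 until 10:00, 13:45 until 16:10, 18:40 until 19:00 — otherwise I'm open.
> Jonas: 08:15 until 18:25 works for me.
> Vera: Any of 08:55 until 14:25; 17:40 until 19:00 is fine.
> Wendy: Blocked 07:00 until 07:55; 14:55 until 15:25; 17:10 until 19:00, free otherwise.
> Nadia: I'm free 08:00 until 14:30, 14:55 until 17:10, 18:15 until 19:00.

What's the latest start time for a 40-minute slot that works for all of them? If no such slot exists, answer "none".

13:05

Pablo free: 10:00-15:35.
Oona free: 10:00-13:45, 16:10-18:40 (invert busy blocks within the working day).
Jonas free: 08:15-18:25.
Vera free: 08:55-14:25, 17:40-19:00.
Wendy free: 07:55-14:55, 15:25-17:10 (invert busy blocks within the working day).
Nadia free: 08:00-14:30, 14:55-17:10, 18:15-19:00.
Pablo ∩ Oona: 10:00-13:45.
Pablo ∩ Oona ∩ Jonas: 10:00-13:45.
Pablo ∩ Oona ∩ Jonas ∩ Vera: 10:00-13:45.
Pablo ∩ Oona ∩ Jonas ∩ Vera ∩ Wendy: 10:00-13:45.
Pablo ∩ Oona ∩ Jonas ∩ Vera ∩ Wendy ∩ Nadia: 10:00-13:45.
The last common window of at least 40 minutes is 10:00-13:45; a 40-minute meeting can start as late as 13:05 and still end by 13:45.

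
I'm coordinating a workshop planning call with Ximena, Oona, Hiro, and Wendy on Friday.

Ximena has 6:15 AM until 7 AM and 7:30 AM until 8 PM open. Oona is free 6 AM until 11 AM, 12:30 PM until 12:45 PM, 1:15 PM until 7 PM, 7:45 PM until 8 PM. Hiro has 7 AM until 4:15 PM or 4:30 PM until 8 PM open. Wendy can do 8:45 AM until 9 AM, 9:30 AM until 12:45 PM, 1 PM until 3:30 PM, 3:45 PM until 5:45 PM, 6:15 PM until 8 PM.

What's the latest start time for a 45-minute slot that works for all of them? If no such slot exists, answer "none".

Ximena ∩ Oona: 06:15-07:00, 07:30-11:00, 12:30-12:45, 13:15-19:00, 19:45-20:00.
Ximena ∩ Oona ∩ Hiro: 07:30-11:00, 12:30-12:45, 13:15-16:15, 16:30-19:00, 19:45-20:00.
Ximena ∩ Oona ∩ Hiro ∩ Wendy: 08:45-09:00, 09:30-11:00, 12:30-12:45, 13:15-15:30, 15:45-16:15, 16:30-17:45, 18:15-19:00, 19:45-20:00.
The last common window of at least 45 minutes is 18:15-19:00; a 45-minute meeting can start as late as 18:15 and still end by 19:00.

18:15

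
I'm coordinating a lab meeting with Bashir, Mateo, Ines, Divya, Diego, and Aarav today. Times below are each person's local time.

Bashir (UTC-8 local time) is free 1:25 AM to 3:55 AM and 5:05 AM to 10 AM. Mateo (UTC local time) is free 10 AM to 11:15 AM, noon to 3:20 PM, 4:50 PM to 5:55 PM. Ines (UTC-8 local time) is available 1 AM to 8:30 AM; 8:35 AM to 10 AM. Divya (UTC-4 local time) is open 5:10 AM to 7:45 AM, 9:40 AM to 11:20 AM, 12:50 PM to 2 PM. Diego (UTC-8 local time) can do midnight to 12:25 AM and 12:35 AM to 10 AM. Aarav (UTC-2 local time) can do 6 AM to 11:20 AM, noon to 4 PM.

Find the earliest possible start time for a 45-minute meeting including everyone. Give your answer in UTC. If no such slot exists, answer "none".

Bashir in UTC: 09:25-11:55, 13:05-18:00 (add 8h to convert from UTC-8).
Mateo in UTC: 10:00-11:15, 12:00-15:20, 16:50-17:55.
Ines in UTC: 09:00-16:30, 16:35-18:00 (add 8h to convert from UTC-8).
Divya in UTC: 09:10-11:45, 13:40-15:20, 16:50-18:00 (add 4h to convert from UTC-4).
Diego in UTC: 08:00-08:25, 08:35-18:00 (add 8h to convert from UTC-8).
Aarav in UTC: 08:00-13:20, 14:00-18:00 (add 2h to convert from UTC-2).
Bashir ∩ Mateo: 10:00-11:15, 13:05-15:20, 16:50-17:55.
Bashir ∩ Mateo ∩ Ines: 10:00-11:15, 13:05-15:20, 16:50-17:55.
Bashir ∩ Mateo ∩ Ines ∩ Divya: 10:00-11:15, 13:40-15:20, 16:50-17:55.
Bashir ∩ Mateo ∩ Ines ∩ Divya ∩ Diego: 10:00-11:15, 13:40-15:20, 16:50-17:55.
Bashir ∩ Mateo ∩ Ines ∩ Divya ∩ Diego ∩ Aarav: 10:00-11:15, 14:00-15:20, 16:50-17:55.
The first common window of at least 45 minutes is 10:00-11:15, so the earliest start is 10:00.

10:00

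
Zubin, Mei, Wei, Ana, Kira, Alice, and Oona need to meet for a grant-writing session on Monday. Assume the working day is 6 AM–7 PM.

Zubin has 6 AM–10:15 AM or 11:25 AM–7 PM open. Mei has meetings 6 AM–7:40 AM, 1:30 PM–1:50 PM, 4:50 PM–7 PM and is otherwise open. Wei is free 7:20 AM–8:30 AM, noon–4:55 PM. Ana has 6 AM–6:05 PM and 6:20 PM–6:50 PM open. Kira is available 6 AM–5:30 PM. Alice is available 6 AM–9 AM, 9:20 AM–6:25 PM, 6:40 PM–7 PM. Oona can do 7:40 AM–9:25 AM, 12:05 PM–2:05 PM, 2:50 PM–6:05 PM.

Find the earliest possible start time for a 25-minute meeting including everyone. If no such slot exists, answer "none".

07:40

Zubin free: 06:00-10:15, 11:25-19:00.
Mei free: 07:40-13:30, 13:50-16:50 (invert busy blocks within the working day).
Wei free: 07:20-08:30, 12:00-16:55.
Ana free: 06:00-18:05, 18:20-18:50.
Kira free: 06:00-17:30.
Alice free: 06:00-09:00, 09:20-18:25, 18:40-19:00.
Oona free: 07:40-09:25, 12:05-14:05, 14:50-18:05.
Zubin ∩ Mei: 07:40-10:15, 11:25-13:30, 13:50-16:50.
Zubin ∩ Mei ∩ Wei: 07:40-08:30, 12:00-13:30, 13:50-16:50.
Zubin ∩ Mei ∩ Wei ∩ Ana: 07:40-08:30, 12:00-13:30, 13:50-16:50.
Zubin ∩ Mei ∩ Wei ∩ Ana ∩ Kira: 07:40-08:30, 12:00-13:30, 13:50-16:50.
Zubin ∩ Mei ∩ Wei ∩ Ana ∩ Kira ∩ Alice: 07:40-08:30, 12:00-13:30, 13:50-16:50.
Zubin ∩ Mei ∩ Wei ∩ Ana ∩ Kira ∩ Alice ∩ Oona: 07:40-08:30, 12:05-13:30, 13:50-14:05, 14:50-16:50.
Those are the intersection windows.
The first common window of at least 25 minutes is 07:40-08:30, so the earliest start is 07:40.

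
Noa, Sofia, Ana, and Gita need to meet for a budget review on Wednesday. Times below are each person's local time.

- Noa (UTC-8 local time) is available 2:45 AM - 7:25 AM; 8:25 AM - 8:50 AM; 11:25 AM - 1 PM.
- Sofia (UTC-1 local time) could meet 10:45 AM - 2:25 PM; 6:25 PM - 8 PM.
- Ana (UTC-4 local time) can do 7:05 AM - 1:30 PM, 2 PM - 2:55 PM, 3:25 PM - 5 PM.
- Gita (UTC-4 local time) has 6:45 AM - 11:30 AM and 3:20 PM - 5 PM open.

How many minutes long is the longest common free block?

220

Noa in UTC: 10:45-15:25, 16:25-16:50, 19:25-21:00 (add 8h to convert from UTC-8).
Sofia in UTC: 11:45-15:25, 19:25-21:00 (add 1h to convert from UTC-1).
Ana in UTC: 11:05-17:30, 18:00-18:55, 19:25-21:00 (add 4h to convert from UTC-4).
Gita in UTC: 10:45-15:30, 19:20-21:00 (add 4h to convert from UTC-4).
Noa ∩ Sofia: 11:45-15:25, 19:25-21:00.
Noa ∩ Sofia ∩ Ana: 11:45-15:25, 19:25-21:00.
Noa ∩ Sofia ∩ Ana ∩ Gita: 11:45-15:25, 19:25-21:00.
The longest is 11:45-15:25 at 220 minutes.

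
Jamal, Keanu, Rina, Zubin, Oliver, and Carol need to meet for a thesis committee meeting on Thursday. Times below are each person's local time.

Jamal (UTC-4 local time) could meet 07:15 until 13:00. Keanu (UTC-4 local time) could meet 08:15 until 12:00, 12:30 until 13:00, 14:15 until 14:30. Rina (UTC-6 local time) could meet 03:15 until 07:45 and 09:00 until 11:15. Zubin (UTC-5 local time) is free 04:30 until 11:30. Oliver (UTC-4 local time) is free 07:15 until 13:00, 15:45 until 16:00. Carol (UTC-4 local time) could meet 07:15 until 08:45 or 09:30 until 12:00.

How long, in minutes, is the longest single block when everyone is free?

60

Jamal in UTC: 11:15-17:00 (add 4h to convert from UTC-4).
Keanu in UTC: 12:15-16:00, 16:30-17:00, 18:15-18:30 (add 4h to convert from UTC-4).
Rina in UTC: 09:15-13:45, 15:00-17:15 (add 6h to convert from UTC-6).
Zubin in UTC: 09:30-16:30 (add 5h to convert from UTC-5).
Oliver in UTC: 11:15-17:00, 19:45-20:00 (add 4h to convert from UTC-4).
Carol in UTC: 11:15-12:45, 13:30-16:00 (add 4h to convert from UTC-4).
Jamal ∩ Keanu: 12:15-16:00, 16:30-17:00.
Jamal ∩ Keanu ∩ Rina: 12:15-13:45, 15:00-16:00, 16:30-17:00.
Jamal ∩ Keanu ∩ Rina ∩ Zubin: 12:15-13:45, 15:00-16:00.
Jamal ∩ Keanu ∩ Rina ∩ Zubin ∩ Oliver: 12:15-13:45, 15:00-16:00.
Jamal ∩ Keanu ∩ Rina ∩ Zubin ∩ Oliver ∩ Carol: 12:15-12:45, 13:30-13:45, 15:00-16:00.
The longest is 15:00-16:00 at 60 minutes.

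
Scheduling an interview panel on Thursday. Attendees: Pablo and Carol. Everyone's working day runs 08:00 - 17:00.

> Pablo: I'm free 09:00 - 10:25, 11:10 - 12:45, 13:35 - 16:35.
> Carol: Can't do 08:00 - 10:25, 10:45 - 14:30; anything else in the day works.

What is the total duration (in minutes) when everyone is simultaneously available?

Pablo free: 09:00-10:25, 11:10-12:45, 13:35-16:35.
Carol free: 10:25-10:45, 14:30-17:00 (invert busy blocks within the working day).
Pablo ∩ Carol: 14:30-16:35.
That's a single block of 125 minutes.

125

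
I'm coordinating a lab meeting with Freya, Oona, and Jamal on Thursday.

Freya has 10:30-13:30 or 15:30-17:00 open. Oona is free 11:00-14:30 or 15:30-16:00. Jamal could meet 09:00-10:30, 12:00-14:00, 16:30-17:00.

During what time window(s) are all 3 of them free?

Freya ∩ Oona: 11:00-13:30, 15:30-16:00.
Freya ∩ Oona ∩ Jamal: 12:00-13:30.

12:00-13:30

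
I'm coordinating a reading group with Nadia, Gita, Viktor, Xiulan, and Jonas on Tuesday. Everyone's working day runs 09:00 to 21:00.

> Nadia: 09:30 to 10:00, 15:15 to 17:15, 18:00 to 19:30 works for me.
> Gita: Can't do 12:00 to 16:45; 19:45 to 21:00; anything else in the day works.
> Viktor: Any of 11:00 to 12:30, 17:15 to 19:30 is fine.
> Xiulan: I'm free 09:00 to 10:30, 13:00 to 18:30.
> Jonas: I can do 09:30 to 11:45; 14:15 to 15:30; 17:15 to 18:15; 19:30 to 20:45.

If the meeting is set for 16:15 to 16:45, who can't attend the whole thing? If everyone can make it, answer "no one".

Nadia free: 09:30-10:00, 15:15-17:15, 18:00-19:30.
Gita free: 09:00-12:00, 16:45-19:45 (invert busy blocks within the working day).
Viktor free: 11:00-12:30, 17:15-19:30.
Xiulan free: 09:00-10:30, 13:00-18:30.
Jonas free: 09:30-11:45, 14:15-15:30, 17:15-18:15, 19:30-20:45.
Nadia: free for 16:15-16:45. Gita: not fully free for 16:15-16:45. Viktor: not fully free for 16:15-16:45. Xiulan: free for 16:15-16:45. Jonas: not fully free for 16:15-16:45.

Gita, Jonas, Viktor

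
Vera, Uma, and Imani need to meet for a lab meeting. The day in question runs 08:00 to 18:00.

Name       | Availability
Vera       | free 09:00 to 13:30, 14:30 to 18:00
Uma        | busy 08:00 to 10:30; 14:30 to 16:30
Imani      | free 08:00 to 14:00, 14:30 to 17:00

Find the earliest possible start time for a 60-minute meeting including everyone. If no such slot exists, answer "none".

10:30

Vera free: 09:00-13:30, 14:30-18:00.
Uma free: 10:30-14:30, 16:30-18:00 (invert busy blocks within the working day).
Imani free: 08:00-14:00, 14:30-17:00.
Vera ∩ Uma: 10:30-13:30, 16:30-18:00.
Vera ∩ Uma ∩ Imani: 10:30-13:30, 16:30-17:00.
The first common window of at least 60 minutes is 10:30-13:30, so the earliest start is 10:30.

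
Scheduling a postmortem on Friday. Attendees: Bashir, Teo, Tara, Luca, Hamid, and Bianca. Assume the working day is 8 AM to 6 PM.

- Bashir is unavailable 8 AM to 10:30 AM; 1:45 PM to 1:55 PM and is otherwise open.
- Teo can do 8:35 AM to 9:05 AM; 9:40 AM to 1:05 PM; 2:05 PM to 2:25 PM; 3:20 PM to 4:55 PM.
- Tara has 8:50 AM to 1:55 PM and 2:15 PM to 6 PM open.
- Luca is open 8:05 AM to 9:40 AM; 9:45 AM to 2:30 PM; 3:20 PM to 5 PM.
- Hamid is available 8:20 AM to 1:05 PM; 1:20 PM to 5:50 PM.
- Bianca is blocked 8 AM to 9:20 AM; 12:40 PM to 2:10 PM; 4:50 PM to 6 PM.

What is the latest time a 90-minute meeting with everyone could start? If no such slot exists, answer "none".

15:20

Bashir free: 10:30-13:45, 13:55-18:00 (invert busy blocks within the working day).
Teo free: 08:35-09:05, 09:40-13:05, 14:05-14:25, 15:20-16:55.
Tara free: 08:50-13:55, 14:15-18:00.
Luca free: 08:05-09:40, 09:45-14:30, 15:20-17:00.
Hamid free: 08:20-13:05, 13:20-17:50.
Bianca free: 09:20-12:40, 14:10-16:50 (invert busy blocks within the working day).
Bashir ∩ Teo: 10:30-13:05, 14:05-14:25, 15:20-16:55.
Bashir ∩ Teo ∩ Tara: 10:30-13:05, 14:15-14:25, 15:20-16:55.
Bashir ∩ Teo ∩ Tara ∩ Luca: 10:30-13:05, 14:15-14:25, 15:20-16:55.
Bashir ∩ Teo ∩ Tara ∩ Luca ∩ Hamid: 10:30-13:05, 14:15-14:25, 15:20-16:55.
Bashir ∩ Teo ∩ Tara ∩ Luca ∩ Hamid ∩ Bianca: 10:30-12:40, 14:15-14:25, 15:20-16:50.
Those are the intersection windows.
The last common window of at least 90 minutes is 15:20-16:50; a 90-minute meeting can start as late as 15:20 and still end by 16:50.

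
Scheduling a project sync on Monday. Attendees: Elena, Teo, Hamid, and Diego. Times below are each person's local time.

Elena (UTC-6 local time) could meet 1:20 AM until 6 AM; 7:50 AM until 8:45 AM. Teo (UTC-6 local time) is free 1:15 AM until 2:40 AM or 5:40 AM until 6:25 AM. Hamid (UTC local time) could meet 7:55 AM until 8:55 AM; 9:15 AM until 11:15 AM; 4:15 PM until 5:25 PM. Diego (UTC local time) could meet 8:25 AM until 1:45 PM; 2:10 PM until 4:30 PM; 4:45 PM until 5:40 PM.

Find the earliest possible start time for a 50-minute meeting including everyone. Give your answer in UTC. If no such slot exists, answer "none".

Elena in UTC: 07:20-12:00, 13:50-14:45 (add 6h to convert from UTC-6).
Teo in UTC: 07:15-08:40, 11:40-12:25 (add 6h to convert from UTC-6).
Hamid in UTC: 07:55-08:55, 09:15-11:15, 16:15-17:25.
Diego in UTC: 08:25-13:45, 14:10-16:30, 16:45-17:40.
Elena ∩ Teo: 07:20-08:40, 11:40-12:00.
Elena ∩ Teo ∩ Hamid: 07:55-08:40.
Elena ∩ Teo ∩ Hamid ∩ Diego: 08:25-08:40.
No common window is at least 50 minutes long.

none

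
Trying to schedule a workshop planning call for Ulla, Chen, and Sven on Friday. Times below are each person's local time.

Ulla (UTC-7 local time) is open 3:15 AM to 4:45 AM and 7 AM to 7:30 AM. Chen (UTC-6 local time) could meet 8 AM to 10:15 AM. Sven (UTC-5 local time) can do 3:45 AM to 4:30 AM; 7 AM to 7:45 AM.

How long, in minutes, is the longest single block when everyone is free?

0

Ulla in UTC: 10:15-11:45, 14:00-14:30 (add 7h to convert from UTC-7).
Chen in UTC: 14:00-16:15 (add 6h to convert from UTC-6).
Sven in UTC: 08:45-09:30, 12:00-12:45 (add 5h to convert from UTC-5).
Ulla ∩ Chen: 14:00-14:30.
Ulla ∩ Chen ∩ Sven: ∅.
There is no time when everyone is free.
No common window exists, so the longest block is 0 minutes.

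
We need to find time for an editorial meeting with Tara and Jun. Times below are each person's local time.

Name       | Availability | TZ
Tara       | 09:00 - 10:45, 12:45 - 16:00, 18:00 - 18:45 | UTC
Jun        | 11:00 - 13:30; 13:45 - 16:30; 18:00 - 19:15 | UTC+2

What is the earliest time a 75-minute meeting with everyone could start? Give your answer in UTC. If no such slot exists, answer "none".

09:00

Tara in UTC: 09:00-10:45, 12:45-16:00, 18:00-18:45.
Jun in UTC: 09:00-11:30, 11:45-14:30, 16:00-17:15 (subtract 2h to convert from UTC+2).
Tara ∩ Jun: 09:00-10:45, 12:45-14:30.
Those are the intersection windows.
The first common window of at least 75 minutes is 09:00-10:45, so the earliest start is 09:00.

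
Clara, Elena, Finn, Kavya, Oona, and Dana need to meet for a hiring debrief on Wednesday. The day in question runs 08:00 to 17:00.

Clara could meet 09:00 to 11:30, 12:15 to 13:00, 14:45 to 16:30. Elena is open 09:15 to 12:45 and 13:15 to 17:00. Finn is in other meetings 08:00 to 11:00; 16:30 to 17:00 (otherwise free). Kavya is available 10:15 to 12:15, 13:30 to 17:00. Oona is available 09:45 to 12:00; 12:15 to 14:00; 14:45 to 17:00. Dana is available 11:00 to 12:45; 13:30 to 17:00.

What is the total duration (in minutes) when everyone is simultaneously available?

135

Clara free: 09:00-11:30, 12:15-13:00, 14:45-16:30.
Elena free: 09:15-12:45, 13:15-17:00.
Finn free: 11:00-16:30 (invert busy blocks within the working day).
Kavya free: 10:15-12:15, 13:30-17:00.
Oona free: 09:45-12:00, 12:15-14:00, 14:45-17:00.
Dana free: 11:00-12:45, 13:30-17:00.
Clara ∩ Elena: 09:15-11:30, 12:15-12:45, 14:45-16:30.
Clara ∩ Elena ∩ Finn: 11:00-11:30, 12:15-12:45, 14:45-16:30.
Clara ∩ Elena ∩ Finn ∩ Kavya: 11:00-11:30, 14:45-16:30.
Clara ∩ Elena ∩ Finn ∩ Kavya ∩ Oona: 11:00-11:30, 14:45-16:30.
Clara ∩ Elena ∩ Finn ∩ Kavya ∩ Oona ∩ Dana: 11:00-11:30, 14:45-16:30.
Summing the common windows: 30 + 105 = 135 minutes.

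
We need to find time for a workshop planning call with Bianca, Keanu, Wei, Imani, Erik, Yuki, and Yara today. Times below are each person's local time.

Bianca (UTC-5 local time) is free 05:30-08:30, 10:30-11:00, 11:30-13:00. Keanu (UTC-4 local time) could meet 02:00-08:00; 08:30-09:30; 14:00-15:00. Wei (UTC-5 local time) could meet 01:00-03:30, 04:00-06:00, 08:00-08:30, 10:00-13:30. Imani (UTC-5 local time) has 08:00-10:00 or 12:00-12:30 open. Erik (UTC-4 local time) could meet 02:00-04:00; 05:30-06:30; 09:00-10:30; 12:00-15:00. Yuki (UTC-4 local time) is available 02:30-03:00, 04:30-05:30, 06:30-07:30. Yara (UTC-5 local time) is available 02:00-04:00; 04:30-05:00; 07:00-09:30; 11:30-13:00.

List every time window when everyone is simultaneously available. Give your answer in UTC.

none

Bianca in UTC: 10:30-13:30, 15:30-16:00, 16:30-18:00 (add 5h to convert from UTC-5).
Keanu in UTC: 06:00-12:00, 12:30-13:30, 18:00-19:00 (add 4h to convert from UTC-4).
Wei in UTC: 06:00-08:30, 09:00-11:00, 13:00-13:30, 15:00-18:30 (add 5h to convert from UTC-5).
Imani in UTC: 13:00-15:00, 17:00-17:30 (add 5h to convert from UTC-5).
Erik in UTC: 06:00-08:00, 09:30-10:30, 13:00-14:30, 16:00-19:00 (add 4h to convert from UTC-4).
Yuki in UTC: 06:30-07:00, 08:30-09:30, 10:30-11:30 (add 4h to convert from UTC-4).
Yara in UTC: 07:00-09:00, 09:30-10:00, 12:00-14:30, 16:30-18:00 (add 5h to convert from UTC-5).
Bianca ∩ Keanu: 10:30-12:00, 12:30-13:30.
Bianca ∩ Keanu ∩ Wei: 10:30-11:00, 13:00-13:30.
Bianca ∩ Keanu ∩ Wei ∩ Imani: 13:00-13:30.
Bianca ∩ Keanu ∩ Wei ∩ Imani ∩ Erik: 13:00-13:30.
Bianca ∩ Keanu ∩ Wei ∩ Imani ∩ Erik ∩ Yuki: ∅.
Bianca ∩ Keanu ∩ Wei ∩ Imani ∩ Erik ∩ Yuki ∩ Yara: ∅.
There is no time when everyone is free.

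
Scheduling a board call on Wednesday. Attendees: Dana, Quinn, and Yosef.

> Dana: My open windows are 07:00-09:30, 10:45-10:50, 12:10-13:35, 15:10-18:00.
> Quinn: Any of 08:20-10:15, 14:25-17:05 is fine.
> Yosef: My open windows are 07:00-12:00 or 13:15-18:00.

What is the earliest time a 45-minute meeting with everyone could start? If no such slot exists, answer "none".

08:20

Dana ∩ Quinn: 08:20-09:30, 15:10-17:05.
Dana ∩ Quinn ∩ Yosef: 08:20-09:30, 15:10-17:05.
The first common window of at least 45 minutes is 08:20-09:30, so the earliest start is 08:20.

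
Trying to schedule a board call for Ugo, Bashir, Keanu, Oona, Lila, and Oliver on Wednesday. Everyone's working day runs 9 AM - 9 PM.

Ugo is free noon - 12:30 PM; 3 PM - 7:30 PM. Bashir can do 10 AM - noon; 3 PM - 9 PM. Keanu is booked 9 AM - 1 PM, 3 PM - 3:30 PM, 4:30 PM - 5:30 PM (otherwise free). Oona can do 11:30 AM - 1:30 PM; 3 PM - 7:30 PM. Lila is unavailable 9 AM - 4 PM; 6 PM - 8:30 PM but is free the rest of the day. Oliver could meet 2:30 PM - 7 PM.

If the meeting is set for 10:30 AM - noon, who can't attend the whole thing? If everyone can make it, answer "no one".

Ugo free: 12:00-12:30, 15:00-19:30.
Bashir free: 10:00-12:00, 15:00-21:00.
Keanu free: 13:00-15:00, 15:30-16:30, 17:30-21:00 (invert busy blocks within the working day).
Oona free: 11:30-13:30, 15:00-19:30.
Lila free: 16:00-18:00, 20:30-21:00 (invert busy blocks within the working day).
Oliver free: 14:30-19:00.
Ugo: not fully free for 10:30-12:00. Bashir: free for 10:30-12:00. Keanu: not fully free for 10:30-12:00. Oona: not fully free for 10:30-12:00. Lila: not fully free for 10:30-12:00. Oliver: not fully free for 10:30-12:00.

Keanu, Lila, Oliver, Oona, Ugo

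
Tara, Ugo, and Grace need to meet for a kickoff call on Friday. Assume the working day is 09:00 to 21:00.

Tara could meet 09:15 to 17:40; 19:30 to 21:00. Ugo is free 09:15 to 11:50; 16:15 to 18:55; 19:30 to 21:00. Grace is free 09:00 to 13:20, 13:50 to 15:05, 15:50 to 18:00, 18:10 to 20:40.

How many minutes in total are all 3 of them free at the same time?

Tara ∩ Ugo: 09:15-11:50, 16:15-17:40, 19:30-21:00.
Tara ∩ Ugo ∩ Grace: 09:15-11:50, 16:15-17:40, 19:30-20:40.
Summing the common windows: 155 + 85 + 70 = 310 minutes.

310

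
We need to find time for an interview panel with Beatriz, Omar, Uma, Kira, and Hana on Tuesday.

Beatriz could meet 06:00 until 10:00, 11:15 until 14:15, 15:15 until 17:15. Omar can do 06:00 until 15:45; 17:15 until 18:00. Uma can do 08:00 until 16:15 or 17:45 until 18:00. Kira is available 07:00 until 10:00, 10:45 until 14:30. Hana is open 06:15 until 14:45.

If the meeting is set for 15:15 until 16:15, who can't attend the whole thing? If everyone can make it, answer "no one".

Hana, Kira, Omar

Beatriz: free for 15:15-16:15. Omar: not fully free for 15:15-16:15. Uma: free for 15:15-16:15. Kira: not fully free for 15:15-16:15. Hana: not fully free for 15:15-16:15.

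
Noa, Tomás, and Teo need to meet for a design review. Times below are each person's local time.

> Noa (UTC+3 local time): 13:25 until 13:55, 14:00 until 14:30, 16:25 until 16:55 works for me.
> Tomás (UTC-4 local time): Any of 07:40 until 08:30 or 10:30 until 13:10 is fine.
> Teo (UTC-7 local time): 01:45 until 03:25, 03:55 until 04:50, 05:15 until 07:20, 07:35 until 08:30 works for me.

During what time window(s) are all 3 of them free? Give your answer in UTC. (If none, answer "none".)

none

Noa in UTC: 10:25-10:55, 11:00-11:30, 13:25-13:55 (subtract 3h to convert from UTC+3).
Tomás in UTC: 11:40-12:30, 14:30-17:10 (add 4h to convert from UTC-4).
Teo in UTC: 08:45-10:25, 10:55-11:50, 12:15-14:20, 14:35-15:30 (add 7h to convert from UTC-7).
Noa ∩ Tomás: ∅.
Noa ∩ Tomás ∩ Teo: ∅.
There is no time when everyone is free.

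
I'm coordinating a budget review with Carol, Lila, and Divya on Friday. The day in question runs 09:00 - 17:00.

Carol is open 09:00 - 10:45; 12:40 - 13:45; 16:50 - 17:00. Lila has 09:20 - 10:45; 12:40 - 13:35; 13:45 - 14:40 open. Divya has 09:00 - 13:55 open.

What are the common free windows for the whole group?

09:20-10:45, 12:40-13:35

Carol ∩ Lila: 09:20-10:45, 12:40-13:35.
Carol ∩ Lila ∩ Divya: 09:20-10:45, 12:40-13:35.
So the common availability across everyone is 09:20-10:45, 12:40-13:35.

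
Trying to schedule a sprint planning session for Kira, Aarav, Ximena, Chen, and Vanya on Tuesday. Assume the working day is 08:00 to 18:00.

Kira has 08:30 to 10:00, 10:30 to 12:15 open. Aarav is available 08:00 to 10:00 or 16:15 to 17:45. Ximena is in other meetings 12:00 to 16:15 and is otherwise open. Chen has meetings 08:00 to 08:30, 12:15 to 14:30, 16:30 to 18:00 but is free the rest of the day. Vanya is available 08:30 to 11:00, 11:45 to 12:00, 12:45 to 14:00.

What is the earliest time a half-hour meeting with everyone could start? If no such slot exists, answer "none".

08:30

Kira free: 08:30-10:00, 10:30-12:15.
Aarav free: 08:00-10:00, 16:15-17:45.
Ximena free: 08:00-12:00, 16:15-18:00 (invert busy blocks within the working day).
Chen free: 08:30-12:15, 14:30-16:30 (invert busy blocks within the working day).
Vanya free: 08:30-11:00, 11:45-12:00, 12:45-14:00.
Kira ∩ Aarav: 08:30-10:00.
Kira ∩ Aarav ∩ Ximena: 08:30-10:00.
Kira ∩ Aarav ∩ Ximena ∩ Chen: 08:30-10:00.
Kira ∩ Aarav ∩ Ximena ∩ Chen ∩ Vanya: 08:30-10:00.
The first common window of at least 30 minutes is 08:30-10:00, so the earliest start is 08:30.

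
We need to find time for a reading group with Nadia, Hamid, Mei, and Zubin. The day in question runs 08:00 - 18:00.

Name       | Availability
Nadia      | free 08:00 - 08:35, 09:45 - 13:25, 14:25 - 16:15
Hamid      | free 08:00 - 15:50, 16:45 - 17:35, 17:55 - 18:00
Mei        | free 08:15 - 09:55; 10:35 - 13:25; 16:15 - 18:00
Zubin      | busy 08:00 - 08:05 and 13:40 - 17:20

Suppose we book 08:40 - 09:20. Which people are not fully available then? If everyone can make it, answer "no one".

Nadia free: 08:00-08:35, 09:45-13:25, 14:25-16:15.
Hamid free: 08:00-15:50, 16:45-17:35, 17:55-18:00.
Mei free: 08:15-09:55, 10:35-13:25, 16:15-18:00.
Zubin free: 08:05-13:40, 17:20-18:00 (invert busy blocks within the working day).
Nadia: not fully free for 08:40-09:20. Hamid: free for 08:40-09:20. Mei: free for 08:40-09:20. Zubin: free for 08:40-09:20.

Nadia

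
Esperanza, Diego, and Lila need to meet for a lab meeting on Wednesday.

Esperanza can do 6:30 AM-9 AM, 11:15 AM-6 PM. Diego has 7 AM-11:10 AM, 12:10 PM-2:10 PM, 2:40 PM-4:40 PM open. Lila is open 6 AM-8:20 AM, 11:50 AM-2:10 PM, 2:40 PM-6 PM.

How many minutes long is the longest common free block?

120

Esperanza ∩ Diego: 07:00-09:00, 12:10-14:10, 14:40-16:40.
Esperanza ∩ Diego ∩ Lila: 07:00-08:20, 12:10-14:10, 14:40-16:40.
Those are the intersection windows.
The longest is 12:10-14:10 at 120 minutes.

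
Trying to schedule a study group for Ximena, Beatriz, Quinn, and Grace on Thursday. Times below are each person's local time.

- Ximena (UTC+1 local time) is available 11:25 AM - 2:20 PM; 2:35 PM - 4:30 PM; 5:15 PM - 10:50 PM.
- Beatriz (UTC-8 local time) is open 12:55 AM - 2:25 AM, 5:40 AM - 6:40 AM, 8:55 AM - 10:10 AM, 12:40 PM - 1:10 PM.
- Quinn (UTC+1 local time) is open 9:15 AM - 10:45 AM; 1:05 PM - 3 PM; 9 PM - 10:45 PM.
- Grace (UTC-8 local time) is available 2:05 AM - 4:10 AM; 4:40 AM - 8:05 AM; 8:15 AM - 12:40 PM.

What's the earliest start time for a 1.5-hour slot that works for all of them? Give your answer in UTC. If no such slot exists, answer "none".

Ximena in UTC: 10:25-13:20, 13:35-15:30, 16:15-21:50 (subtract 1h to convert from UTC+1).
Beatriz in UTC: 08:55-10:25, 13:40-14:40, 16:55-18:10, 20:40-21:10 (add 8h to convert from UTC-8).
Quinn in UTC: 08:15-09:45, 12:05-14:00, 20:00-21:45 (subtract 1h to convert from UTC+1).
Grace in UTC: 10:05-12:10, 12:40-16:05, 16:15-20:40 (add 8h to convert from UTC-8).
Ximena ∩ Beatriz: 13:40-14:40, 16:55-18:10, 20:40-21:10.
Ximena ∩ Beatriz ∩ Quinn: 13:40-14:00, 20:40-21:10.
Ximena ∩ Beatriz ∩ Quinn ∩ Grace: 13:40-14:00.
So the common availability across everyone is 13:40-14:00.
No common window is at least 90 minutes long.

none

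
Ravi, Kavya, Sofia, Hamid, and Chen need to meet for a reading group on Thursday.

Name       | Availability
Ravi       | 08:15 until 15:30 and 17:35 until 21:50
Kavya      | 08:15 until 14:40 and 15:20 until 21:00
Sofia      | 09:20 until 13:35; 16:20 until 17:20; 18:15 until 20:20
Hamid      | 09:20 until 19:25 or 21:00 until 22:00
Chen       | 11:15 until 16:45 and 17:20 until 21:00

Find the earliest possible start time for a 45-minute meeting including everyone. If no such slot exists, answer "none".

11:15

Ravi ∩ Kavya: 08:15-14:40, 15:20-15:30, 17:35-21:00.
Ravi ∩ Kavya ∩ Sofia: 09:20-13:35, 18:15-20:20.
Ravi ∩ Kavya ∩ Sofia ∩ Hamid: 09:20-13:35, 18:15-19:25.
Ravi ∩ Kavya ∩ Sofia ∩ Hamid ∩ Chen: 11:15-13:35, 18:15-19:25.
The first common window of at least 45 minutes is 11:15-13:35, so the earliest start is 11:15.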